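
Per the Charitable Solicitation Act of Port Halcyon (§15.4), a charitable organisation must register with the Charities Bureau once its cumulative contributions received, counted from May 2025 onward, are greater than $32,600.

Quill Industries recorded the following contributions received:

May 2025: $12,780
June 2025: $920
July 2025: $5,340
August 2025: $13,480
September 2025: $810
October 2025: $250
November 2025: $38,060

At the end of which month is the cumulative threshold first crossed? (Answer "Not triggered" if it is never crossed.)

Through May 2025: $12,780
Through June 2025: $13,700
Through July 2025: $19,040
Through August 2025: $32,520
Through September 2025: $33,330 ← exceeds threshold

September 2025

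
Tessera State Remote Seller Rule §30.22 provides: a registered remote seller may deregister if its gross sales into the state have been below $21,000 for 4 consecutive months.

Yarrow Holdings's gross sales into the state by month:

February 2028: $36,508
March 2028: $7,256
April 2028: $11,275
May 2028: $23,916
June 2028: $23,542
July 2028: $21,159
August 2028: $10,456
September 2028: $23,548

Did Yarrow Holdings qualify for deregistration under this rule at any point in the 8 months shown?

No

Months below $21,000: March 2028, April 2028, August 2028.
Longest run of consecutive months below the threshold: 2.
2 < 4, so Yarrow Holdings never became eligible.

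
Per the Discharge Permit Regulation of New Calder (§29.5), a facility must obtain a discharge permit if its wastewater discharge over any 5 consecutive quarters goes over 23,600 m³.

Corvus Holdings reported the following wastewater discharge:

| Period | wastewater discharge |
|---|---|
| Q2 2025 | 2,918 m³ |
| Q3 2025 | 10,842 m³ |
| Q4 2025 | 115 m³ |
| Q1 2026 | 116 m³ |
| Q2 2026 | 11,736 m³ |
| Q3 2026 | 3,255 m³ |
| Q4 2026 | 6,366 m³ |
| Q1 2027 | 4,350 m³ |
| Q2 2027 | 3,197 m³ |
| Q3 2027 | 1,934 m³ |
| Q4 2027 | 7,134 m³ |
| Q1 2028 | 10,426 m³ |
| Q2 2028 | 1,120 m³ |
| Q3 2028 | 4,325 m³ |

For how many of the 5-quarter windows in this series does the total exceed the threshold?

Q2 2025–Q2 2026: 2,918 m³ + 10,842 m³ + 115 m³ + 116 m³ + 11,736 m³ = 25,727 m³ (over)
Q3 2025–Q3 2026: 10,842 m³ + 115 m³ + 116 m³ + 11,736 m³ + 3,255 m³ = 26,064 m³ (over)
Q4 2025–Q4 2026: 115 m³ + 116 m³ + 11,736 m³ + 3,255 m³ + 6,366 m³ = 21,588 m³ (under)
Q1 2026–Q1 2027: 116 m³ + 11,736 m³ + 3,255 m³ + 6,366 m³ + 4,350 m³ = 25,823 m³ (over)
Q2 2026–Q2 2027: 11,736 m³ + 3,255 m³ + 6,366 m³ + 4,350 m³ + 3,197 m³ = 28,904 m³ (over)
Q3 2026–Q3 2027: 3,255 m³ + 6,366 m³ + 4,350 m³ + 3,197 m³ + 1,934 m³ = 19,102 m³ (under)
Q4 2026–Q4 2027: 6,366 m³ + 4,350 m³ + 3,197 m³ + 1,934 m³ + 7,134 m³ = 22,981 m³ (under)
Q1 2027–Q1 2028: 4,350 m³ + 3,197 m³ + 1,934 m³ + 7,134 m³ + 10,426 m³ = 27,041 m³ (over)
Q2 2027–Q2 2028: 3,197 m³ + 1,934 m³ + 7,134 m³ + 10,426 m³ + 1,120 m³ = 23,811 m³ (over)
Q3 2027–Q3 2028: 1,934 m³ + 7,134 m³ + 10,426 m³ + 1,120 m³ + 4,325 m³ = 24,939 m³ (over)
7 windows exceed the threshold.

7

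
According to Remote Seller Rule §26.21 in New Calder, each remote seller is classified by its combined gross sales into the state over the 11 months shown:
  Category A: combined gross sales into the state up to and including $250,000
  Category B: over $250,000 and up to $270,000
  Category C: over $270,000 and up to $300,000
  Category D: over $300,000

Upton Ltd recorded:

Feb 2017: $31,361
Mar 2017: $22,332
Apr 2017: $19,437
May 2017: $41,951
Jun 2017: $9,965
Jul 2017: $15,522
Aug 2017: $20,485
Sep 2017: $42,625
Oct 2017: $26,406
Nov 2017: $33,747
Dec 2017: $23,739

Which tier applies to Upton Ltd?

Category C

Combined gross sales into the state: $31,361 + $22,332 + $19,437 + $41,951 + $9,965 + $15,522 + $20,485 + $42,625 + $26,406 + $33,747 + $23,739 = $287,570.
$270,000 < $287,570 ≤ $300,000, so Category C applies.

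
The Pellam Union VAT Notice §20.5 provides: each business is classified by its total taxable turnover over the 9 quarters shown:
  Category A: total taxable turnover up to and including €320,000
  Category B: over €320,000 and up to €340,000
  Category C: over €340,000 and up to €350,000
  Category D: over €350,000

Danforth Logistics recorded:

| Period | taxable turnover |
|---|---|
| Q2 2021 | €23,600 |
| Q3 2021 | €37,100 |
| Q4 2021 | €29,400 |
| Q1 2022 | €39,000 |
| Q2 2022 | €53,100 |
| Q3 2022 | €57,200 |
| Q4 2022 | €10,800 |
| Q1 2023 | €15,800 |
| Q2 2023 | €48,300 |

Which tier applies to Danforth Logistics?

Category A

Total taxable turnover: €23,600 + €37,100 + €29,400 + €39,000 + €53,100 + €57,200 + €10,800 + €15,800 + €48,300 = €314,300.
€314,300 ≤ €320,000, so Category A applies.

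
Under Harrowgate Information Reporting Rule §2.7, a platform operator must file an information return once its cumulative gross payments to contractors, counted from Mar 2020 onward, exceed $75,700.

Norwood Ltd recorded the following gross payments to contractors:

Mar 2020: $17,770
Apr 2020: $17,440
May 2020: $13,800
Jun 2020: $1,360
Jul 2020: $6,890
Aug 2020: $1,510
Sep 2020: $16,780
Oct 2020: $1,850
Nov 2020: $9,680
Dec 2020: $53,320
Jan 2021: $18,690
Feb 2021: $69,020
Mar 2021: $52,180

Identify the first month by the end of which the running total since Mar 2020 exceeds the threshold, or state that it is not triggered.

Through Mar 2020: $17,770
Through Apr 2020: $35,210
Through May 2020: $49,010
Through Jun 2020: $50,370
Through Jul 2020: $57,260
Through Aug 2020: $58,770
Through Sep 2020: $75,550
Through Oct 2020: $77,400 ← exceeds threshold

Oct 2020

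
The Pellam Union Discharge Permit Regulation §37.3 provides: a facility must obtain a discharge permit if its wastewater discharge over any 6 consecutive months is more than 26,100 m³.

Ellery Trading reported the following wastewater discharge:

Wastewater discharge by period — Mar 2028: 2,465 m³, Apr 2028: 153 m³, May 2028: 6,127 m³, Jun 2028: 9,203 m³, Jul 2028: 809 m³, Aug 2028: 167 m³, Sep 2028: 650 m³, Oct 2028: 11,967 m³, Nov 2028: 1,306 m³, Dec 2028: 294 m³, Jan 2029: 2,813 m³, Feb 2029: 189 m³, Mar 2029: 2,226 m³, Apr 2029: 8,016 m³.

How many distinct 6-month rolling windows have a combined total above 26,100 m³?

1

Mar 2028–Aug 2028: 2,465 m³ + 153 m³ + 6,127 m³ + 9,203 m³ + 809 m³ + 167 m³ = 18,924 m³ (under)
Apr 2028–Sep 2028: 153 m³ + 6,127 m³ + 9,203 m³ + 809 m³ + 167 m³ + 650 m³ = 17,109 m³ (under)
May 2028–Oct 2028: 6,127 m³ + 9,203 m³ + 809 m³ + 167 m³ + 650 m³ + 11,967 m³ = 28,923 m³ (over)
Jun 2028–Nov 2028: 9,203 m³ + 809 m³ + 167 m³ + 650 m³ + 11,967 m³ + 1,306 m³ = 24,102 m³ (under)
Jul 2028–Dec 2028: 809 m³ + 167 m³ + 650 m³ + 11,967 m³ + 1,306 m³ + 294 m³ = 15,193 m³ (under)
Aug 2028–Jan 2029: 167 m³ + 650 m³ + 11,967 m³ + 1,306 m³ + 294 m³ + 2,813 m³ = 17,197 m³ (under)
Sep 2028–Feb 2029: 650 m³ + 11,967 m³ + 1,306 m³ + 294 m³ + 2,813 m³ + 189 m³ = 17,219 m³ (under)
Oct 2028–Mar 2029: 11,967 m³ + 1,306 m³ + 294 m³ + 2,813 m³ + 189 m³ + 2,226 m³ = 18,795 m³ (under)
Nov 2028–Apr 2029: 1,306 m³ + 294 m³ + 2,813 m³ + 189 m³ + 2,226 m³ + 8,016 m³ = 14,844 m³ (under)
1 window exceeds the threshold.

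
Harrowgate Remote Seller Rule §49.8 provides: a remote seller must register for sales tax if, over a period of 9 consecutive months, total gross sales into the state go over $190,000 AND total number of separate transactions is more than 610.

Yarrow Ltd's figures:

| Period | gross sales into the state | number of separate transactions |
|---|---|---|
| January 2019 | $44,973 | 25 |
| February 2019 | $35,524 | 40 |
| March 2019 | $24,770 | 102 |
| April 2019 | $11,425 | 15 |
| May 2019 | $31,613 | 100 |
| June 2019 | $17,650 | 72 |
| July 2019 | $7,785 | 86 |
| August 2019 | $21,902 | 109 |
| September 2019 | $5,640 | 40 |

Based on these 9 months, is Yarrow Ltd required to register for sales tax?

Total gross sales into the state: $44,973 + $35,524 + $24,770 + $11,425 + $31,613 + $17,650 + $7,785 + $21,902 + $5,640 = $201,282 (> $190,000).
Total number of separate transactions: 25 + 40 + 102 + 15 + 100 + 72 + 86 + 109 + 40 = 589 (≤ 610).
The test is 'and': the rule requires both, and at least one is not exceeded.

No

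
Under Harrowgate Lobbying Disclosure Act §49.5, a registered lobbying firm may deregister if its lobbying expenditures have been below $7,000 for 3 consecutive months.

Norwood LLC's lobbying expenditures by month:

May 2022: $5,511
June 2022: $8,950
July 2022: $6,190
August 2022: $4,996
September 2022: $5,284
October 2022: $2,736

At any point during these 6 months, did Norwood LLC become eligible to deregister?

Yes

Months below $7,000: May 2022, July 2022, August 2022, September 2022, October 2022.
Longest run of consecutive months below the threshold: 4.
4 ≥ 3, so Norwood LLC became eligible.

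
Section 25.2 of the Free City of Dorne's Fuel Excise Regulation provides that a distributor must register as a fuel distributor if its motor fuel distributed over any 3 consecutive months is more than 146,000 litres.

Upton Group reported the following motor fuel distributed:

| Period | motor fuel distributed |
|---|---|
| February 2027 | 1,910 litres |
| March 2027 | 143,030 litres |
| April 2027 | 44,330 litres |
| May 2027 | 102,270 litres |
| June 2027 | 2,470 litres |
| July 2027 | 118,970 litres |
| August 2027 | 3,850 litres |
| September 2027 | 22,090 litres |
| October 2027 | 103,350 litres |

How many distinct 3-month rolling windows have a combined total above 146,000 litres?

February 2027–April 2027: 1,910 litres + 143,030 litres + 44,330 litres = 189,270 litres (over)
March 2027–May 2027: 143,030 litres + 44,330 litres + 102,270 litres = 289,630 litres (over)
April 2027–June 2027: 44,330 litres + 102,270 litres + 2,470 litres = 149,070 litres (over)
May 2027–July 2027: 102,270 litres + 2,470 litres + 118,970 litres = 223,710 litres (over)
June 2027–August 2027: 2,470 litres + 118,970 litres + 3,850 litres = 125,290 litres (under)
July 2027–September 2027: 118,970 litres + 3,850 litres + 22,090 litres = 144,910 litres (under)
August 2027–October 2027: 3,850 litres + 22,090 litres + 103,350 litres = 129,290 litres (under)
4 windows exceed the threshold.

4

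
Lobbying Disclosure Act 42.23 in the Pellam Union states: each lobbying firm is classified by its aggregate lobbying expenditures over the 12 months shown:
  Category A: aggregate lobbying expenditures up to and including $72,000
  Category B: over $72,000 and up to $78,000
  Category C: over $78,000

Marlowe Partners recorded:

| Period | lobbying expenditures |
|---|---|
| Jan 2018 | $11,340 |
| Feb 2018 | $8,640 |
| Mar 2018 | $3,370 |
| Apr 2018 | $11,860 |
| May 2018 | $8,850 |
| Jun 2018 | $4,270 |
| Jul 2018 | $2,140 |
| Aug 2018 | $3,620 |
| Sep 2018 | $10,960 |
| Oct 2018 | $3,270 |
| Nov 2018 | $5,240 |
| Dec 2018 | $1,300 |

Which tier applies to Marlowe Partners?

Category B

Aggregate lobbying expenditures: $11,340 + $8,640 + $3,370 + $11,860 + $8,850 + $4,270 + $2,140 + $3,620 + $10,960 + $3,270 + $5,240 + $1,300 = $74,860.
$72,000 < $74,860 ≤ $78,000, so Category B applies.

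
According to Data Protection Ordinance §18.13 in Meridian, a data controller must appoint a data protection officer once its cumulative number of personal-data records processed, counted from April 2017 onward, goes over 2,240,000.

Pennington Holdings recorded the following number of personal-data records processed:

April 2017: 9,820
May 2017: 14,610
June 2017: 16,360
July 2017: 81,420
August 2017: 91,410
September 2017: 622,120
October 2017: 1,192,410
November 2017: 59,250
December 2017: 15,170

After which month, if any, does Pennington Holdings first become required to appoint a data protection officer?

Not triggered

Through April 2017: 9,820
Through May 2017: 24,430
Through June 2017: 40,790
Through July 2017: 122,210
Through August 2017: 213,620
Through September 2017: 835,740
Through October 2017: 2,028,150
Through November 2017: 2,087,400
Through December 2017: 2,102,570
Final cumulative total 2,102,570 ≤ 2,240,000; the threshold is never exceeded.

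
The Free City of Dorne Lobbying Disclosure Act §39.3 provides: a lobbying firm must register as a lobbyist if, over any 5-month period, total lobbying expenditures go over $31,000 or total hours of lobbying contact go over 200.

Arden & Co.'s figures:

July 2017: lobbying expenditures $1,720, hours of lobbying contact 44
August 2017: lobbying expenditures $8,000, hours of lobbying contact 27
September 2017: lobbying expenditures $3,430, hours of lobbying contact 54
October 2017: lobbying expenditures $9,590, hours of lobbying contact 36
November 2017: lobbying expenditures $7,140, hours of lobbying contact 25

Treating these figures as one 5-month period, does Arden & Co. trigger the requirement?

No

Total lobbying expenditures: $1,720 + $8,000 + $3,430 + $9,590 + $7,140 = $29,880 (≤ $31,000).
Total hours of lobbying contact: 44 + 27 + 54 + 36 + 25 = 186 (≤ 200).
The test is 'or': neither threshold is exceeded.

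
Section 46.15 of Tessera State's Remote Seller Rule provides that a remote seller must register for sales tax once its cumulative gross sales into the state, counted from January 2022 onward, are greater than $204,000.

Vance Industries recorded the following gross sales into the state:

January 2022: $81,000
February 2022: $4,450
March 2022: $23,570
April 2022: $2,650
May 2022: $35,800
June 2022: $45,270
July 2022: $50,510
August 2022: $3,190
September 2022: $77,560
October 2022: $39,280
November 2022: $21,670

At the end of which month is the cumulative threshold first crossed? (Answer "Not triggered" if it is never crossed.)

Through January 2022: $81,000
Through February 2022: $85,450
Through March 2022: $109,020
Through April 2022: $111,670
Through May 2022: $147,470
Through June 2022: $192,740
Through July 2022: $243,250 ← exceeds threshold

July 2022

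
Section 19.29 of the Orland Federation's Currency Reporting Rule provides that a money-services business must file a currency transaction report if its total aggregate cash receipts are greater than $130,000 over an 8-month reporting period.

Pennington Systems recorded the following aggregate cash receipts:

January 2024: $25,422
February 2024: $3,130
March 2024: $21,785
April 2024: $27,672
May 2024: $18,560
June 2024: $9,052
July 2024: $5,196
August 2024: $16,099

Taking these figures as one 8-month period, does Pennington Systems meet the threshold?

No

Total aggregate cash receipts: $25,422 + $3,130 + $21,785 + $27,672 + $18,560 + $9,052 + $5,196 + $16,099 = $126,916.
$126,916 ≤ $130,000, so the threshold is not exceeded.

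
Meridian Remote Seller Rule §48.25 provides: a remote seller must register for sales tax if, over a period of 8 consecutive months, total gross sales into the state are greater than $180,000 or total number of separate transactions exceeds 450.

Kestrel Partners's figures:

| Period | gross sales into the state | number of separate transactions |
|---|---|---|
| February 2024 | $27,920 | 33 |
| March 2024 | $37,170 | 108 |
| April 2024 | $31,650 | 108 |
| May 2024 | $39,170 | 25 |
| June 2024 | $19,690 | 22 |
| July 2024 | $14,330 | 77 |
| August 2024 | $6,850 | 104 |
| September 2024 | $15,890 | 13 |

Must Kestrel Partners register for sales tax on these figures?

Yes

Total gross sales into the state: $27,920 + $37,170 + $31,650 + $39,170 + $19,690 + $14,330 + $6,850 + $15,890 = $192,670 (> $180,000).
Total number of separate transactions: 33 + 108 + 108 + 25 + 22 + 77 + 104 + 13 = 490 (> 450).
The test is 'or': at least one threshold is exceeded.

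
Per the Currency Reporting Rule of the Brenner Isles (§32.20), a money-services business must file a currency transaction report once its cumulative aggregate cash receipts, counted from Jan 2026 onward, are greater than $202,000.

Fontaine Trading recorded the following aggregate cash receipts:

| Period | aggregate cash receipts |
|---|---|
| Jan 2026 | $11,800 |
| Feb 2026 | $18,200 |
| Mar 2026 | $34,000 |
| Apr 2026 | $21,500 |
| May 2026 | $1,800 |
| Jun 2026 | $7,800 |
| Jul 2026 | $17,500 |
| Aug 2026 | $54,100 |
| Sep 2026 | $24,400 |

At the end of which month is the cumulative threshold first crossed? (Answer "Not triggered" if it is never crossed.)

Not triggered

Through Jan 2026: $11,800
Through Feb 2026: $30,000
Through Mar 2026: $64,000
Through Apr 2026: $85,500
Through May 2026: $87,300
Through Jun 2026: $95,100
Through Jul 2026: $112,600
Through Aug 2026: $166,700
Through Sep 2026: $191,100
Final cumulative total $191,100 ≤ $202,000; the threshold is never exceeded.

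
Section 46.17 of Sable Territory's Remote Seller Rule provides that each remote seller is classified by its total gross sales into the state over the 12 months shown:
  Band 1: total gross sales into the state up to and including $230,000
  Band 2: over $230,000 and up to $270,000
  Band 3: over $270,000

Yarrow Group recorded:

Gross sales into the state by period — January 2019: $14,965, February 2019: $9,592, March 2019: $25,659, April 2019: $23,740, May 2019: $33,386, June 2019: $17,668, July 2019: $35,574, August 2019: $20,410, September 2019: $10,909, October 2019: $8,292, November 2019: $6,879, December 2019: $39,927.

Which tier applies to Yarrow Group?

Total gross sales into the state: $14,965 + $9,592 + $25,659 + $23,740 + $33,386 + $17,668 + $35,574 + $20,410 + $10,909 + $8,292 + $6,879 + $39,927 = $247,001.
$230,000 < $247,001 ≤ $270,000, so Band 2 applies.

Band 2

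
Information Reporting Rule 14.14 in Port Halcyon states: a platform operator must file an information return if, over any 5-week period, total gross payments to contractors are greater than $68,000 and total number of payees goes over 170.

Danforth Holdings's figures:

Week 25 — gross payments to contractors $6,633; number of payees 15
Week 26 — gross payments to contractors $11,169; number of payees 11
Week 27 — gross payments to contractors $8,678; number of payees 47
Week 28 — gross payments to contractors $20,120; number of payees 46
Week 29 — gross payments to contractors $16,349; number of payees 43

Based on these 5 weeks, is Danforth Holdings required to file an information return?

Total gross payments to contractors: $6,633 + $11,169 + $8,678 + $20,120 + $16,349 = $62,949 (≤ $68,000).
Total number of payees: 15 + 11 + 47 + 46 + 43 = 162 (≤ 170).
The test is 'and': the rule requires both, and at least one is not exceeded.

No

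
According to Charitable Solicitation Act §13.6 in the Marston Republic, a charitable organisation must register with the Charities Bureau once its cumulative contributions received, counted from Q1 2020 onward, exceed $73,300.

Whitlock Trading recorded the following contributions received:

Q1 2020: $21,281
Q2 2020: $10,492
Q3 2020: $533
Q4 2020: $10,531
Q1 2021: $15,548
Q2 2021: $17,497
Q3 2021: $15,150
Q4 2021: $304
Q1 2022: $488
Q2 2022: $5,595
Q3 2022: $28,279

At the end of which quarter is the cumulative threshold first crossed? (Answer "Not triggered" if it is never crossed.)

Q2 2021

Through Q1 2020: $21,281
Through Q2 2020: $31,773
Through Q3 2020: $32,306
Through Q4 2020: $42,837
Through Q1 2021: $58,385
Through Q2 2021: $75,882 ← exceeds threshold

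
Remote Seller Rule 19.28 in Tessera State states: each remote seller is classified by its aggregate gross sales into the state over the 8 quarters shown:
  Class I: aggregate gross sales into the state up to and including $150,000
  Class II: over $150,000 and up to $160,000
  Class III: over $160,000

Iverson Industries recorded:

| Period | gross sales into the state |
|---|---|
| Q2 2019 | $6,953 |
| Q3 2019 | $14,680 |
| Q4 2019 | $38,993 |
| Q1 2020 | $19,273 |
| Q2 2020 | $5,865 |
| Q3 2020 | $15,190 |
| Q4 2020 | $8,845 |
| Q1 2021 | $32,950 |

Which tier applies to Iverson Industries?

Class I

Aggregate gross sales into the state: $6,953 + $14,680 + $38,993 + $19,273 + $5,865 + $15,190 + $8,845 + $32,950 = $142,749.
$142,749 ≤ $150,000, so Class I applies.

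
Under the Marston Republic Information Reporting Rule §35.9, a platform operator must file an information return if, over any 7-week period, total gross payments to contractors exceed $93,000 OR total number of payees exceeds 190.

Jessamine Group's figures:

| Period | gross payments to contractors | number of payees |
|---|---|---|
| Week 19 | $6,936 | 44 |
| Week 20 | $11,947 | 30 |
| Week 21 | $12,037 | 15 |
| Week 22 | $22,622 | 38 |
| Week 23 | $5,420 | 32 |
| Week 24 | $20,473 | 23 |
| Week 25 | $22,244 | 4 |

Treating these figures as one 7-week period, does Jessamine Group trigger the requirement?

Yes

Total gross payments to contractors: $6,936 + $11,947 + $12,037 + $22,622 + $5,420 + $20,473 + $22,244 = $101,679 (> $93,000).
Total number of payees: 44 + 30 + 15 + 38 + 32 + 23 + 4 = 186 (≤ 190).
The test is 'or': at least one threshold is exceeded.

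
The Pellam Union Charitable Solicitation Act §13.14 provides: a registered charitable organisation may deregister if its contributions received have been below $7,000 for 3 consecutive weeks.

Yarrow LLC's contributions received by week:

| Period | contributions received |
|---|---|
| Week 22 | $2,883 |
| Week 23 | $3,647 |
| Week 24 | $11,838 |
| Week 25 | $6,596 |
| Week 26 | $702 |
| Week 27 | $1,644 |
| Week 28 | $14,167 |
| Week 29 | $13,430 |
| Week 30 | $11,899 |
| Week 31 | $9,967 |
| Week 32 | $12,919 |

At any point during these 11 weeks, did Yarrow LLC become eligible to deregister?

Weeks below $7,000: Week 22, Week 23, Week 25, Week 26, Week 27.
Longest run of consecutive weeks below the threshold: 3.
3 ≥ 3, so Yarrow LLC became eligible.

Yes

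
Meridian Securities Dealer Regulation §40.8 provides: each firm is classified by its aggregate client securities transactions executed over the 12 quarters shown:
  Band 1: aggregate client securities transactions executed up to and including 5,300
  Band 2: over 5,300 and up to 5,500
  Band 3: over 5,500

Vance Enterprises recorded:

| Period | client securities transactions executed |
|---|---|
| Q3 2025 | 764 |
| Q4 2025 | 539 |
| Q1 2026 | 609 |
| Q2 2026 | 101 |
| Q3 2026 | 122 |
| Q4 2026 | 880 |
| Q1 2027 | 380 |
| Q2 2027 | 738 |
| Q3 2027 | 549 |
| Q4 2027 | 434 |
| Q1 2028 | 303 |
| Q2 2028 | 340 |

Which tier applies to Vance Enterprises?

Aggregate client securities transactions executed: 764 + 539 + 609 + 101 + 122 + 880 + 380 + 738 + 549 + 434 + 303 + 340 = 5,759.
5,759 > 5,500, so Band 3 applies.

Band 3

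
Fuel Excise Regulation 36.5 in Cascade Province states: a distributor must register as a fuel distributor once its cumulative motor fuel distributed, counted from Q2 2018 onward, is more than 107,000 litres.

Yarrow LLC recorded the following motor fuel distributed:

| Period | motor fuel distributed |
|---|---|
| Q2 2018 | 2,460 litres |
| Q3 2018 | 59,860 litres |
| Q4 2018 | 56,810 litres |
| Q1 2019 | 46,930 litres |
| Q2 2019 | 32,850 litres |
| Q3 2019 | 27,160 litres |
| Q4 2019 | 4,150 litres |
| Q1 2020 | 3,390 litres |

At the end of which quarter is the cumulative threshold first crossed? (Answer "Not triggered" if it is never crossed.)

Q4 2018

Through Q2 2018: 2,460 litres
Through Q3 2018: 62,320 litres
Through Q4 2018: 119,130 litres ← exceeds threshold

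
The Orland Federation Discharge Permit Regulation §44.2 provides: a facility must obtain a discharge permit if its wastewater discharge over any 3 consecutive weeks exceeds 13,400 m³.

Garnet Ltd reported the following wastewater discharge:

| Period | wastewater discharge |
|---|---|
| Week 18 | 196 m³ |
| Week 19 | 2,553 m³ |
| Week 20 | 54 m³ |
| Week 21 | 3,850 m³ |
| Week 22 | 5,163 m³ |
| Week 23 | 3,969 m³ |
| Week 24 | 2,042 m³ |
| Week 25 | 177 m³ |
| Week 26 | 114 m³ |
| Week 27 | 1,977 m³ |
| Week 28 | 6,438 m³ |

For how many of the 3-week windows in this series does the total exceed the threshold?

0

Week 18–Week 20: 196 m³ + 2,553 m³ + 54 m³ = 2,803 m³ (under)
Week 19–Week 21: 2,553 m³ + 54 m³ + 3,850 m³ = 6,457 m³ (under)
Week 20–Week 22: 54 m³ + 3,850 m³ + 5,163 m³ = 9,067 m³ (under)
Week 21–Week 23: 3,850 m³ + 5,163 m³ + 3,969 m³ = 12,982 m³ (under)
Week 22–Week 24: 5,163 m³ + 3,969 m³ + 2,042 m³ = 11,174 m³ (under)
Week 23–Week 25: 3,969 m³ + 2,042 m³ + 177 m³ = 6,188 m³ (under)
Week 24–Week 26: 2,042 m³ + 177 m³ + 114 m³ = 2,333 m³ (under)
Week 25–Week 27: 177 m³ + 114 m³ + 1,977 m³ = 2,268 m³ (under)
Week 26–Week 28: 114 m³ + 1,977 m³ + 6,438 m³ = 8,529 m³ (under)
0 windows exceed the threshold.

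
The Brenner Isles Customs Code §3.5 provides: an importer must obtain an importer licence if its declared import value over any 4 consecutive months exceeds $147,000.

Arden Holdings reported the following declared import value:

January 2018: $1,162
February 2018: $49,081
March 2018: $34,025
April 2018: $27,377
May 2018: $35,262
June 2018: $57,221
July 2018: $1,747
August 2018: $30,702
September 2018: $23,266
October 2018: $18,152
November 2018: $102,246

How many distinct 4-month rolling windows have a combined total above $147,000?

2

January 2018–April 2018: $1,162 + $49,081 + $34,025 + $27,377 = $111,645 (under)
February 2018–May 2018: $49,081 + $34,025 + $27,377 + $35,262 = $145,745 (under)
March 2018–June 2018: $34,025 + $27,377 + $35,262 + $57,221 = $153,885 (over)
April 2018–July 2018: $27,377 + $35,262 + $57,221 + $1,747 = $121,607 (under)
May 2018–August 2018: $35,262 + $57,221 + $1,747 + $30,702 = $124,932 (under)
June 2018–September 2018: $57,221 + $1,747 + $30,702 + $23,266 = $112,936 (under)
July 2018–October 2018: $1,747 + $30,702 + $23,266 + $18,152 = $73,867 (under)
August 2018–November 2018: $30,702 + $23,266 + $18,152 + $102,246 = $174,366 (over)
2 windows exceed the threshold.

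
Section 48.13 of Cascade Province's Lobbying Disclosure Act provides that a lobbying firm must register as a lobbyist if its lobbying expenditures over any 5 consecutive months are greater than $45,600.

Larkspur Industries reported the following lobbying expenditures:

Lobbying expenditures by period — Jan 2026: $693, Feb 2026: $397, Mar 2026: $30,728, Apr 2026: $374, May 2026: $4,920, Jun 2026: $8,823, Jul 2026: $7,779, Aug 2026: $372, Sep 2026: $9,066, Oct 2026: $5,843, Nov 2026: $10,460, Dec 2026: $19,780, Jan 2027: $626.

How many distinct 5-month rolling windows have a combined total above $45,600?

2

Jan 2026–May 2026: $693 + $397 + $30,728 + $374 + $4,920 = $37,112 (under)
Feb 2026–Jun 2026: $397 + $30,728 + $374 + $4,920 + $8,823 = $45,242 (under)
Mar 2026–Jul 2026: $30,728 + $374 + $4,920 + $8,823 + $7,779 = $52,624 (over)
Apr 2026–Aug 2026: $374 + $4,920 + $8,823 + $7,779 + $372 = $22,268 (under)
May 2026–Sep 2026: $4,920 + $8,823 + $7,779 + $372 + $9,066 = $30,960 (under)
Jun 2026–Oct 2026: $8,823 + $7,779 + $372 + $9,066 + $5,843 = $31,883 (under)
Jul 2026–Nov 2026: $7,779 + $372 + $9,066 + $5,843 + $10,460 = $33,520 (under)
Aug 2026–Dec 2026: $372 + $9,066 + $5,843 + $10,460 + $19,780 = $45,521 (under)
Sep 2026–Jan 2027: $9,066 + $5,843 + $10,460 + $19,780 + $626 = $45,775 (over)
2 windows exceed the threshold.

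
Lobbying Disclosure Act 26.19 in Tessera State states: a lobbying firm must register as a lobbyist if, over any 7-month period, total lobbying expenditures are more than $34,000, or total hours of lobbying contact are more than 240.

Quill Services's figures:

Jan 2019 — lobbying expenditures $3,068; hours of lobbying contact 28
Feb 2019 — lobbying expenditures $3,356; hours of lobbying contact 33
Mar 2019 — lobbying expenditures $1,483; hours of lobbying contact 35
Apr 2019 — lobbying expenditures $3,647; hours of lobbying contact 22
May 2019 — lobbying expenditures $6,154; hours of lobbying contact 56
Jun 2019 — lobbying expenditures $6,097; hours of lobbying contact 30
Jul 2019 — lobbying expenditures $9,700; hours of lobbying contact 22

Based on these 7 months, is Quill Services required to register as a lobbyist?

Total lobbying expenditures: $3,068 + $3,356 + $1,483 + $3,647 + $6,154 + $6,097 + $9,700 = $33,505 (≤ $34,000).
Total hours of lobbying contact: 28 + 33 + 35 + 22 + 56 + 30 + 22 = 226 (≤ 240).
The test is 'or': neither threshold is exceeded.

No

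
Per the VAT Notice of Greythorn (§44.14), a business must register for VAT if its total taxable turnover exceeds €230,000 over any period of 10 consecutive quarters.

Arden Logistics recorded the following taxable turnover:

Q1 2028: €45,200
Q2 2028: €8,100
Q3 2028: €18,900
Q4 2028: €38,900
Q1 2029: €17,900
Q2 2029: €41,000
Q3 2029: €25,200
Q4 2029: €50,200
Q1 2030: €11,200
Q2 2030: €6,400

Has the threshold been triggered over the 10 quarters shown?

Yes

Total taxable turnover: €45,200 + €8,100 + €18,900 + €38,900 + €17,900 + €41,000 + €25,200 + €50,200 + €11,200 + €6,400 = €263,000.
€263,000 > €230,000, so the threshold is exceeded.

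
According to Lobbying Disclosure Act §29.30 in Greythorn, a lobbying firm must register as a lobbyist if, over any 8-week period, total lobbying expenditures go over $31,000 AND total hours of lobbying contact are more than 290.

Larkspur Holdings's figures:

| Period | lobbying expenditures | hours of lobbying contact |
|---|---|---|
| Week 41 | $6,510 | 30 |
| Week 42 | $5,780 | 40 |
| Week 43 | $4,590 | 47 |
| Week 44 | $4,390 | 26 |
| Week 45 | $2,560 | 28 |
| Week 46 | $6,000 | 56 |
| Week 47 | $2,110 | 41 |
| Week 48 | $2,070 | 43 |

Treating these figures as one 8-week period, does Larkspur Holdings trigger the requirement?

Yes

Total lobbying expenditures: $6,510 + $5,780 + $4,590 + $4,390 + $2,560 + $6,000 + $2,110 + $2,070 = $34,010 (> $31,000).
Total hours of lobbying contact: 30 + 40 + 47 + 26 + 28 + 56 + 41 + 43 = 311 (> 290).
The test is 'and': both thresholds are exceeded.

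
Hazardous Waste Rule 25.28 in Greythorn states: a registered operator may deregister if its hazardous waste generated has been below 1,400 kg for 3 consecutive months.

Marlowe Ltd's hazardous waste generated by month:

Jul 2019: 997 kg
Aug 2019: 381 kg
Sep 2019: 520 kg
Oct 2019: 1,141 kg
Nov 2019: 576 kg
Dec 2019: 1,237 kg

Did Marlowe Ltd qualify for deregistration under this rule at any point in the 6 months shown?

Yes

Months below 1,400 kg: Jul 2019, Aug 2019, Sep 2019, Oct 2019, Nov 2019, Dec 2019.
Longest run of consecutive months below the threshold: 6.
6 ≥ 3, so Marlowe Ltd became eligible.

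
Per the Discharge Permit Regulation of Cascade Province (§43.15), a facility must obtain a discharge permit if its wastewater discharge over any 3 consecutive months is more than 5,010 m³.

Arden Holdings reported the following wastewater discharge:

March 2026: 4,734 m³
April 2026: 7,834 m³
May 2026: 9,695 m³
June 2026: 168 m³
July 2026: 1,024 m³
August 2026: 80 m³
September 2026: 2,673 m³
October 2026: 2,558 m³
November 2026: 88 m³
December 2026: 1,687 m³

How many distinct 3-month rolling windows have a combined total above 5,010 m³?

March 2026–May 2026: 4,734 m³ + 7,834 m³ + 9,695 m³ = 22,263 m³ (over)
April 2026–June 2026: 7,834 m³ + 9,695 m³ + 168 m³ = 17,697 m³ (over)
May 2026–July 2026: 9,695 m³ + 168 m³ + 1,024 m³ = 10,887 m³ (over)
June 2026–August 2026: 168 m³ + 1,024 m³ + 80 m³ = 1,272 m³ (under)
July 2026–September 2026: 1,024 m³ + 80 m³ + 2,673 m³ = 3,777 m³ (under)
August 2026–October 2026: 80 m³ + 2,673 m³ + 2,558 m³ = 5,311 m³ (over)
September 2026–November 2026: 2,673 m³ + 2,558 m³ + 88 m³ = 5,319 m³ (over)
October 2026–December 2026: 2,558 m³ + 88 m³ + 1,687 m³ = 4,333 m³ (under)
5 windows exceed the threshold.

5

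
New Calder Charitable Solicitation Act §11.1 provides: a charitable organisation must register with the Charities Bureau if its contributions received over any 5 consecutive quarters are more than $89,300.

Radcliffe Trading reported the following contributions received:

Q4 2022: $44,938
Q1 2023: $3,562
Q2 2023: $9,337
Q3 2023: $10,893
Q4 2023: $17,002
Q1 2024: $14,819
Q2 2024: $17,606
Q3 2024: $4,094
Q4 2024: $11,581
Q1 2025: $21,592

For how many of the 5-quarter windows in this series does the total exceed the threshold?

Q4 2022–Q4 2023: $44,938 + $3,562 + $9,337 + $10,893 + $17,002 = $85,732 (under)
Q1 2023–Q1 2024: $3,562 + $9,337 + $10,893 + $17,002 + $14,819 = $55,613 (under)
Q2 2023–Q2 2024: $9,337 + $10,893 + $17,002 + $14,819 + $17,606 = $69,657 (under)
Q3 2023–Q3 2024: $10,893 + $17,002 + $14,819 + $17,606 + $4,094 = $64,414 (under)
Q4 2023–Q4 2024: $17,002 + $14,819 + $17,606 + $4,094 + $11,581 = $65,102 (under)
Q1 2024–Q1 2025: $14,819 + $17,606 + $4,094 + $11,581 + $21,592 = $69,692 (under)
0 windows exceed the threshold.

0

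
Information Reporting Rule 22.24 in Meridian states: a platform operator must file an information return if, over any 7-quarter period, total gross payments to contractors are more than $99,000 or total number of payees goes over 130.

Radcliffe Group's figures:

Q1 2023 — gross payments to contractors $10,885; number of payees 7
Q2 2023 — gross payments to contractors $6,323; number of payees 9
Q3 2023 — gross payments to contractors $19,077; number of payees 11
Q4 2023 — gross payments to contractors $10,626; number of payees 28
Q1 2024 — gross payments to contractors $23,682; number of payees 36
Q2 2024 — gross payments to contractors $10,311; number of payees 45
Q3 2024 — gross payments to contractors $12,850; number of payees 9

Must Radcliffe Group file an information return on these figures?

Yes

Total gross payments to contractors: $10,885 + $6,323 + $19,077 + $10,626 + $23,682 + $10,311 + $12,850 = $93,754 (≤ $99,000).
Total number of payees: 7 + 9 + 11 + 28 + 36 + 45 + 9 = 145 (> 130).
The test is 'or': at least one threshold is exceeded.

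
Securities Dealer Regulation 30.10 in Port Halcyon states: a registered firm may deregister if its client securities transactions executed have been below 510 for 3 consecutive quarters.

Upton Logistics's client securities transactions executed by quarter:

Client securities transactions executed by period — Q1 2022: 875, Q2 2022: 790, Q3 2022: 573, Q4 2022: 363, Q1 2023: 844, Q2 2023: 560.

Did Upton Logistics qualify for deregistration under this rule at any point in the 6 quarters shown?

No

Quarters below 510: Q4 2022.
Longest run of consecutive quarters below the threshold: 1.
1 < 3, so Upton Logistics never became eligible.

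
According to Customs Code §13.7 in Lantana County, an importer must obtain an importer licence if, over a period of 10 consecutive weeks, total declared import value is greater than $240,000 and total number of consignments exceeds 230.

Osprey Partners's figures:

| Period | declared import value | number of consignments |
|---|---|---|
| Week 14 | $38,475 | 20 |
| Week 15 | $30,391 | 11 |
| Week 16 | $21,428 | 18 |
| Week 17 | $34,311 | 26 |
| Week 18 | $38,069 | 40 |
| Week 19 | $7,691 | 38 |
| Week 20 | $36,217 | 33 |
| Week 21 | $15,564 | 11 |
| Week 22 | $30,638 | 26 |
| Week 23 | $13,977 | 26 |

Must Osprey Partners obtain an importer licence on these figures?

Yes

Total declared import value: $38,475 + $30,391 + $21,428 + $34,311 + $38,069 + $7,691 + $36,217 + $15,564 + $30,638 + $13,977 = $266,761 (> $240,000).
Total number of consignments: 20 + 11 + 18 + 26 + 40 + 38 + 33 + 11 + 26 + 26 = 249 (> 230).
The test is 'and': both thresholds are exceeded.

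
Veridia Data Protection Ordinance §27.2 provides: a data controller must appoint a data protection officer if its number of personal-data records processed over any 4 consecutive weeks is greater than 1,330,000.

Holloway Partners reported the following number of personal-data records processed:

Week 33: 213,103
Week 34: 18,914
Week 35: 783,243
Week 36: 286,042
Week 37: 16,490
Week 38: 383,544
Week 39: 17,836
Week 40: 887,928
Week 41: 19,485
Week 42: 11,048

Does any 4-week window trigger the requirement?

Yes

Week 33–Week 36: 213,103 + 18,914 + 783,243 + 286,042 = 1,301,302 (under)
Week 34–Week 37: 18,914 + 783,243 + 286,042 + 16,490 = 1,104,689 (under)
Week 35–Week 38: 783,243 + 286,042 + 16,490 + 383,544 = 1,469,319 (over)
Week 36–Week 39: 286,042 + 16,490 + 383,544 + 17,836 = 703,912 (under)
Week 37–Week 40: 16,490 + 383,544 + 17,836 + 887,928 = 1,305,798 (under)
Week 38–Week 41: 383,544 + 17,836 + 887,928 + 19,485 = 1,308,793 (under)
Week 39–Week 42: 17,836 + 887,928 + 19,485 + 11,048 = 936,297 (under)
At least one window exceeds 1,330,000.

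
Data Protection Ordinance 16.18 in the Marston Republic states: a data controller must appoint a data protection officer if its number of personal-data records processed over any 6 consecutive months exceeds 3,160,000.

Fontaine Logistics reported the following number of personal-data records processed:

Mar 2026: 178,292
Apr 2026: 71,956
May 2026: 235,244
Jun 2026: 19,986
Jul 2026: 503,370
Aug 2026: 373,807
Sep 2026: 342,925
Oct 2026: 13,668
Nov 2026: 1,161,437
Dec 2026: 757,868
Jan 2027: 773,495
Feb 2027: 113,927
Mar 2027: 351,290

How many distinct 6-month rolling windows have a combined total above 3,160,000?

Mar 2026–Aug 2026: 178,292 + 71,956 + 235,244 + 19,986 + 503,370 + 373,807 = 1,382,655 (under)
Apr 2026–Sep 2026: 71,956 + 235,244 + 19,986 + 503,370 + 373,807 + 342,925 = 1,547,288 (under)
May 2026–Oct 2026: 235,244 + 19,986 + 503,370 + 373,807 + 342,925 + 13,668 = 1,489,000 (under)
Jun 2026–Nov 2026: 19,986 + 503,370 + 373,807 + 342,925 + 13,668 + 1,161,437 = 2,415,193 (under)
Jul 2026–Dec 2026: 503,370 + 373,807 + 342,925 + 13,668 + 1,161,437 + 757,868 = 3,153,075 (under)
Aug 2026–Jan 2027: 373,807 + 342,925 + 13,668 + 1,161,437 + 757,868 + 773,495 = 3,423,200 (over)
Sep 2026–Feb 2027: 342,925 + 13,668 + 1,161,437 + 757,868 + 773,495 + 113,927 = 3,163,320 (over)
Oct 2026–Mar 2027: 13,668 + 1,161,437 + 757,868 + 773,495 + 113,927 + 351,290 = 3,171,685 (over)
3 windows exceed the threshold.

3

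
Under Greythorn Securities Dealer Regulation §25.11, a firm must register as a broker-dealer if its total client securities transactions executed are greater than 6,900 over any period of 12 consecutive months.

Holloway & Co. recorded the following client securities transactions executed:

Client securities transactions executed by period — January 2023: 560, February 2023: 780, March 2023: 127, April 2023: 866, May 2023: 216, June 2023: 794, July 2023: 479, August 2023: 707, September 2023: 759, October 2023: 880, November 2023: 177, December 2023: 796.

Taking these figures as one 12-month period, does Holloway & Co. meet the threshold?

Total client securities transactions executed: 560 + 780 + 127 + 866 + 216 + 794 + 479 + 707 + 759 + 880 + 177 + 796 = 7,141.
7,141 > 6,900, so the threshold is exceeded.

Yes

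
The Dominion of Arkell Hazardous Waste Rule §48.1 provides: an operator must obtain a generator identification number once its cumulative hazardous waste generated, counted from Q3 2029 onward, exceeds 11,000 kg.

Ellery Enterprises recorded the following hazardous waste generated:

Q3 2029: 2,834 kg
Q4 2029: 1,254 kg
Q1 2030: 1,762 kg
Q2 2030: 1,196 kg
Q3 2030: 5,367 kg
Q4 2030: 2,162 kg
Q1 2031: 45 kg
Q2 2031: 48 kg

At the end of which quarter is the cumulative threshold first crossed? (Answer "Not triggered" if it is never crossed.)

Through Q3 2029: 2,834 kg
Through Q4 2029: 4,088 kg
Through Q1 2030: 5,850 kg
Through Q2 2030: 7,046 kg
Through Q3 2030: 12,413 kg ← exceeds threshold

Q3 2030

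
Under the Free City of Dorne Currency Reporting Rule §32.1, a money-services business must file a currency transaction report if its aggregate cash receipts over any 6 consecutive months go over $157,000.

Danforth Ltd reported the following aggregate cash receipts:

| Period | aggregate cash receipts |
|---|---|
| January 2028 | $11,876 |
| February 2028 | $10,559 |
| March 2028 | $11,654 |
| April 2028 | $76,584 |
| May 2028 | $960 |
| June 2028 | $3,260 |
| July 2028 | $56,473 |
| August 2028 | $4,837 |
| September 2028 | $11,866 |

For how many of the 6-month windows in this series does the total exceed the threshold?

January 2028–June 2028: $11,876 + $10,559 + $11,654 + $76,584 + $960 + $3,260 = $114,893 (under)
February 2028–July 2028: $10,559 + $11,654 + $76,584 + $960 + $3,260 + $56,473 = $159,490 (over)
March 2028–August 2028: $11,654 + $76,584 + $960 + $3,260 + $56,473 + $4,837 = $153,768 (under)
April 2028–September 2028: $76,584 + $960 + $3,260 + $56,473 + $4,837 + $11,866 = $153,980 (under)
1 window exceeds the threshold.

1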